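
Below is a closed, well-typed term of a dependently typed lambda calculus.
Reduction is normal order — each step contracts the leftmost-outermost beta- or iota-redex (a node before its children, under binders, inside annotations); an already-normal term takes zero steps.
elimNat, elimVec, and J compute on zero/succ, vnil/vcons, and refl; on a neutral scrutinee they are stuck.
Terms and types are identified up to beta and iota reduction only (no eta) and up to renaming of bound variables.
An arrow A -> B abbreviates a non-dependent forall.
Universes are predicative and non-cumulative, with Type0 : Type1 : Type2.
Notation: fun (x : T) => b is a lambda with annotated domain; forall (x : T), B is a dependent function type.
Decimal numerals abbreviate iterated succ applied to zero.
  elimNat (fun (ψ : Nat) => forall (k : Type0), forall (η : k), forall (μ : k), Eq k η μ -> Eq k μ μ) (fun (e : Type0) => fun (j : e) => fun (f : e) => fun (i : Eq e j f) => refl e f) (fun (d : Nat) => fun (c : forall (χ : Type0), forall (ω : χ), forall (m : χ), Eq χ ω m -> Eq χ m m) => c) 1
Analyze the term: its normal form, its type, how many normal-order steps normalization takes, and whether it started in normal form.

resulting normal form:
  fun (ψ : Type0) => fun (k : ψ) => fun (η : ψ) => fun (μ : Eq ψ k η) => refl ψ η
the term's type:
  forall (ψ : Type0), forall (k : ψ), forall (η : ψ), Eq ψ k η -> Eq ψ η η
steps to reach normal form (normal order): 4
already normal: no
first contracted redex: an elimNat iota-redex


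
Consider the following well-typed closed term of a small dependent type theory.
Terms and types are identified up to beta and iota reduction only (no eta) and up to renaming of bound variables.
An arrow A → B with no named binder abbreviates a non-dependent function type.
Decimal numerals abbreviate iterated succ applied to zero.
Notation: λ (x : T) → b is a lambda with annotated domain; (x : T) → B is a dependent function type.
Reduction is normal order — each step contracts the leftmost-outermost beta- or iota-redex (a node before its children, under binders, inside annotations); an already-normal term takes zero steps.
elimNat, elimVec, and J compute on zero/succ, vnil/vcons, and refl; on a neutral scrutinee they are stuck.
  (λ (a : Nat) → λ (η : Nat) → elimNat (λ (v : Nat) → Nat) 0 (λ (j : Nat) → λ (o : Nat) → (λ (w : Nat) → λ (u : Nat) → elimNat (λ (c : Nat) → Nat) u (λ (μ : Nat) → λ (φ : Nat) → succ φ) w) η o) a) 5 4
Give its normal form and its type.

normal form:
  20
the term's type:
  Nat


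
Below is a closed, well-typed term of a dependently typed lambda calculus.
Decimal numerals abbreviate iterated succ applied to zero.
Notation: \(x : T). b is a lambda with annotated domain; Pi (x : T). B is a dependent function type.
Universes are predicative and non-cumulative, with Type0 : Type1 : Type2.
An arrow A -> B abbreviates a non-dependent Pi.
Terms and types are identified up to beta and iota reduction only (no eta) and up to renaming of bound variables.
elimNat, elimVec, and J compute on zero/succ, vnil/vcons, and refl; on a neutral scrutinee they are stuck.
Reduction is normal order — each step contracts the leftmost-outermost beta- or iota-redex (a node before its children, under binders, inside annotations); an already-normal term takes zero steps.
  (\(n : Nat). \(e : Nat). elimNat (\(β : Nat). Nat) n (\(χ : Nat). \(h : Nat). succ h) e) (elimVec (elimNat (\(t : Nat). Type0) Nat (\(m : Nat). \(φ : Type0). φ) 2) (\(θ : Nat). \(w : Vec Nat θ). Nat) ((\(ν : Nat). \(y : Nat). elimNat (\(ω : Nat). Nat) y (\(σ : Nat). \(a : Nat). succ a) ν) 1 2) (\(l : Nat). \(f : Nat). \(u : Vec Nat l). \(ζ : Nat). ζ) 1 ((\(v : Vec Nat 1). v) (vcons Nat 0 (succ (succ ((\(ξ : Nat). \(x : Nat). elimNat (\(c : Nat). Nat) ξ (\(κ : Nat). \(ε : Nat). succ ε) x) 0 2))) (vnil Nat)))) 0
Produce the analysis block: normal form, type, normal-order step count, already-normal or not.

resulting normal form:
  3
inferred type:
  Nat
normal-order step count: 23
started in normal form: no
first redex: a beta-redex


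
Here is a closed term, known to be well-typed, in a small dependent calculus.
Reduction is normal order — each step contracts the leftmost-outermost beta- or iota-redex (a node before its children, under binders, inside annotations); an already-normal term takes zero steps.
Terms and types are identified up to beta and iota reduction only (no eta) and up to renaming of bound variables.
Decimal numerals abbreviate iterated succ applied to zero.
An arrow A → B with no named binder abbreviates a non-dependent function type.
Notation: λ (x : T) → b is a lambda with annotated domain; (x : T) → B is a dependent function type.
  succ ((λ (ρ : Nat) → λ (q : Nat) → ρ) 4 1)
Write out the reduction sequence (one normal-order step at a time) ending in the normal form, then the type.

normal-order reduction:
  succ ((λ (ρ : Nat) → λ (q : Nat) → ρ) 4 1)
  ~> succ ((λ (ρ : Nat) → 4) 1)
  ~> 5
type:
  Nat


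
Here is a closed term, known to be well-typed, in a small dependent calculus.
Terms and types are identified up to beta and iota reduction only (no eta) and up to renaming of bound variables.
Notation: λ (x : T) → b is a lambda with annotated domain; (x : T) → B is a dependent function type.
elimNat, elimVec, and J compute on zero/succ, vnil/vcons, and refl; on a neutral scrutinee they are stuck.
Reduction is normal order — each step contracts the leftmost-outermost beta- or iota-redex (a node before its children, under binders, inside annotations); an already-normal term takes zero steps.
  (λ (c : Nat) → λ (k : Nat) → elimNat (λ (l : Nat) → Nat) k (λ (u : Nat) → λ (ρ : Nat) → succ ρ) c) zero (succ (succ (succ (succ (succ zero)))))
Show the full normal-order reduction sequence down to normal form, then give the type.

normal-order reduction sequence:
  (λ (c : Nat) → λ (k : Nat) → elimNat (λ (l : Nat) → Nat) k (λ (u : Nat) → λ (ρ : Nat) → succ ρ) c) zero (succ (succ (succ (succ (succ zero)))))
  ~> (λ (c : Nat) → elimNat (λ (k : Nat) → Nat) c (λ (l : Nat) → λ (u : Nat) → succ u) zero) (succ (succ (succ (succ (succ zero)))))
  ~> elimNat (λ (c : Nat) → Nat) (succ (succ (succ (succ (succ zero))))) (λ (k : Nat) → λ (l : Nat) → succ l) zero
  ~> succ (succ (succ (succ (succ zero))))
the term's type:
  Nat


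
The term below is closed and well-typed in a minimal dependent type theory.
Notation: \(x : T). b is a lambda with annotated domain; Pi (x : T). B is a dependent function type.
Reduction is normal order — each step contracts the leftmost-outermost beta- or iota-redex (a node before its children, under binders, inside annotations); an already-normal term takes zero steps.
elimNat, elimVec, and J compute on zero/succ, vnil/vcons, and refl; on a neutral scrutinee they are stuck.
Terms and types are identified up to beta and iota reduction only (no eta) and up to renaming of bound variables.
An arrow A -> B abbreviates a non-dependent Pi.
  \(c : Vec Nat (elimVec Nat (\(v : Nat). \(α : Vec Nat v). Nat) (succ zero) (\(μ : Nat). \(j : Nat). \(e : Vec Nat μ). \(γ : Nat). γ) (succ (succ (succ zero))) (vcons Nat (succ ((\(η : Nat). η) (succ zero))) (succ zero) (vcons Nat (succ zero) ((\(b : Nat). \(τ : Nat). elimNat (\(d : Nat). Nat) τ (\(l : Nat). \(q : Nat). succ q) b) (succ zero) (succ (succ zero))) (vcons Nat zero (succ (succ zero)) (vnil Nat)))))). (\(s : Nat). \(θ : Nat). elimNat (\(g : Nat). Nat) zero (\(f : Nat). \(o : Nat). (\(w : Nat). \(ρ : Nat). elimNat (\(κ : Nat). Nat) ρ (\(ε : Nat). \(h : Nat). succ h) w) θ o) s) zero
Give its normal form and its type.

resulting normal form:
  \(c : Vec Nat (succ zero)). \(v : Nat). zero
type:
  Vec Nat (succ zero) -> Nat -> Nat
observation: the first redex contracted is an elimVec iota-redex; the normal form is reached in 18 normal-order steps.


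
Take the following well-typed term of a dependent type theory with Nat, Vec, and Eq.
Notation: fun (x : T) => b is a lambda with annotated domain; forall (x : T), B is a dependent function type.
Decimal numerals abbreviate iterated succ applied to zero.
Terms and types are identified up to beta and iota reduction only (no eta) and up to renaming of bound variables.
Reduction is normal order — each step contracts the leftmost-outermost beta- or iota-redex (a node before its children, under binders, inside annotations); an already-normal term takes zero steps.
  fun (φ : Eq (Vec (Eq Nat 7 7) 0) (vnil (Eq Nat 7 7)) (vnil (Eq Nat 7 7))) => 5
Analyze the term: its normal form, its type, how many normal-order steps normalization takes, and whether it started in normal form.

resulting normal form:
  fun (φ : Eq (Vec (Eq Nat 7 7) 0) (vnil (Eq Nat 7 7)) (vnil (Eq Nat 7 7))) => 5
inferred type:
  forall (φ : Eq (Vec (Eq Nat 7 7) 0) (vnil (Eq Nat 7 7)) (vnil (Eq Nat 7 7))), Nat
steps to reach normal form (normal order): 0
already normal: yes


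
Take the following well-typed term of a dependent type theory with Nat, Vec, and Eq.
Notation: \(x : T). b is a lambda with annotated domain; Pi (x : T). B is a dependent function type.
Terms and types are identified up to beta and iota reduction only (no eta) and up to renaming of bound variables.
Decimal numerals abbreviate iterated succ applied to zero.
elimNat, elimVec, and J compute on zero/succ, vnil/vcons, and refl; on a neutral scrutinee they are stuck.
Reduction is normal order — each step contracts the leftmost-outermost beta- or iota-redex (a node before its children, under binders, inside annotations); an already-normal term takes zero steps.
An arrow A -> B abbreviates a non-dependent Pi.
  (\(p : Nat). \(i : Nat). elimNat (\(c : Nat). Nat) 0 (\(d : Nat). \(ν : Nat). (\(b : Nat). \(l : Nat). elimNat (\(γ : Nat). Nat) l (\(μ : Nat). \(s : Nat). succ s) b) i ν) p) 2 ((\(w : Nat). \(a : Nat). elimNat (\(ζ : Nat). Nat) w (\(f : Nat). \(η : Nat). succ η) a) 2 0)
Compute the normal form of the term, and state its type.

resulting normal form:
  4
type:
  Nat


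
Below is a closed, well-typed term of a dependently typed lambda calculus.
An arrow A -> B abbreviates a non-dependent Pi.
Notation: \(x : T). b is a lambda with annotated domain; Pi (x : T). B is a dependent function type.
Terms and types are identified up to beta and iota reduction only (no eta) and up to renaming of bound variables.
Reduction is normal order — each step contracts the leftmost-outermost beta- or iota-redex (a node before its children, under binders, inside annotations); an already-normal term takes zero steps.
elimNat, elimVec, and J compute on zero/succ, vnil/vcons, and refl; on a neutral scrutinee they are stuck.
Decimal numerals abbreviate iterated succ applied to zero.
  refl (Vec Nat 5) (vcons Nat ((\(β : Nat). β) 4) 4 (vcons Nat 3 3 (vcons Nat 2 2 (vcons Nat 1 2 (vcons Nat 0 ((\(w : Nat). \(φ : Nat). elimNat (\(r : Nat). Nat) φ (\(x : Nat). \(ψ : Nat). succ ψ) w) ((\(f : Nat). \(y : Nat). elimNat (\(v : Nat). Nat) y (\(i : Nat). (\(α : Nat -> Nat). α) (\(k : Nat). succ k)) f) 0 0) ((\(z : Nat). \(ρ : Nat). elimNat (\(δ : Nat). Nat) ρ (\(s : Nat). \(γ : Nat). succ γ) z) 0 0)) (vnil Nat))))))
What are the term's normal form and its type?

reduced normal form:
  refl (Vec Nat 5) (vcons Nat 4 4 (vcons Nat 3 3 (vcons Nat 2 2 (vcons Nat 1 2 (vcons Nat 0 0 (vnil Nat))))))
type:
  Eq (Vec Nat 5) (vcons Nat 4 4 (vcons Nat 3 3 (vcons Nat 2 2 (vcons Nat 1 2 (vcons Nat 0 0 (vnil Nat)))))) (vcons Nat 4 4 (vcons Nat 3 3 (vcons Nat 2 2 (vcons Nat 1 2 (vcons Nat 0 0 (vnil Nat))))))
observation: 10 normal-order steps normalize the term, beginning with a beta-redex.


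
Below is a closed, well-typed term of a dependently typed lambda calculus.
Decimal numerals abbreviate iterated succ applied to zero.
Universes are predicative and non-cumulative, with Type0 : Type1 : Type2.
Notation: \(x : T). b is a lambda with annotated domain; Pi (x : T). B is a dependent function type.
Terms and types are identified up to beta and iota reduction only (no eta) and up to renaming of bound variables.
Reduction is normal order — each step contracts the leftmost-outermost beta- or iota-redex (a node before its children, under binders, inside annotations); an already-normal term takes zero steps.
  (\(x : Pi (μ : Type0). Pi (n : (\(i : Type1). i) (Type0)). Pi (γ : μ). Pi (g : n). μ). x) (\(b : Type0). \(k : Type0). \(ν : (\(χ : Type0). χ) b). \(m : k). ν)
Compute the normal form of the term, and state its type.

reduced normal form:
  \(x : Type0). \(μ : Type0). \(n : x). \(i : μ). n
the term's type:
  Pi (x : Type0). Pi (μ : Type0). Pi (n : x). Pi (i : μ). x
observation: normalization takes exactly 2 steps under the normal-order strategy.


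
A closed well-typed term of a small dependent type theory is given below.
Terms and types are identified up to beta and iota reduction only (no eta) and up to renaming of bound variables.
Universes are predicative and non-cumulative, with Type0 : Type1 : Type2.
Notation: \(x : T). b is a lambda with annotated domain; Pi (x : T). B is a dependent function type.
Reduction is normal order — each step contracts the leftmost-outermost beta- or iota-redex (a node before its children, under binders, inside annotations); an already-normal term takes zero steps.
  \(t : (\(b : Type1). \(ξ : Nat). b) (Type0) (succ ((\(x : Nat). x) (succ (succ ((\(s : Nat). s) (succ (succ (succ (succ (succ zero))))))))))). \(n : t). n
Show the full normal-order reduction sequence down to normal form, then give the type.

reduction (normal order):
  \(t : (\(b : Type1). \(ξ : Nat). b) (Type0) (succ ((\(x : Nat). x) (succ (succ ((\(s : Nat). s) (succ (succ (succ (succ (succ zero))))))))))). \(n : t). n
  ~> \(t : (\(b : Nat). Type0) (succ ((\(ξ : Nat). ξ) (succ (succ ((\(x : Nat). x) (succ (succ (succ (succ (succ zero))))))))))). \(s : t). s
  ~> \(t : Type0). \(b : t). b
inferred type:
  Pi (t : Type0). Pi (b : t). t


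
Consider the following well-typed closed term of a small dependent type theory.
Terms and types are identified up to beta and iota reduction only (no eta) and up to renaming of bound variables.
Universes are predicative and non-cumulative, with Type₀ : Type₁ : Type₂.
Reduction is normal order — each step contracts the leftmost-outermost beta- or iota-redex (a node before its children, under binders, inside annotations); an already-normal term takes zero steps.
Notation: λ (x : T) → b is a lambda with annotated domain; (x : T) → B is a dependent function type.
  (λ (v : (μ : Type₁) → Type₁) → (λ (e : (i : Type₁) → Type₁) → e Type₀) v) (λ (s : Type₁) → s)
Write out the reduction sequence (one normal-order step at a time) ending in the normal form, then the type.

normal-order reduction sequence:
  (λ (v : (μ : Type₁) → Type₁) → (λ (e : (i : Type₁) → Type₁) → e Type₀) v) (λ (s : Type₁) → s)
  ~> (λ (v : (μ : Type₁) → Type₁) → v Type₀) (λ (e : Type₁) → e)
  ~> (λ (v : Type₁) → v) Type₀
  ~> Type₀
type:
  Type₁


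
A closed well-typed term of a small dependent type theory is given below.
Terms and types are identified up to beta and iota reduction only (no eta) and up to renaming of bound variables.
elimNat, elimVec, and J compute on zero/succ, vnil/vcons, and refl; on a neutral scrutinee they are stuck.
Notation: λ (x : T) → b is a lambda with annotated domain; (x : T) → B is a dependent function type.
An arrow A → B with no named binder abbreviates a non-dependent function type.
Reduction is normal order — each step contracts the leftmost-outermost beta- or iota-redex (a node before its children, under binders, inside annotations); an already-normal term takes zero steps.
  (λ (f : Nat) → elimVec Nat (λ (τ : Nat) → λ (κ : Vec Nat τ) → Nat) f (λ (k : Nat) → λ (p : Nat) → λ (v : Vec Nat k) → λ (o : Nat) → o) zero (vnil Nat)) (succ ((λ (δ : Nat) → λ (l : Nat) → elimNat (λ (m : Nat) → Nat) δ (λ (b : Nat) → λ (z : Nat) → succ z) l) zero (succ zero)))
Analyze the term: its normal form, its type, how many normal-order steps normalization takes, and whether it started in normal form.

reduced normal form:
  succ (succ zero)
the term's type:
  Nat
normal-order step count: 8
started in normal form: no
first contracted redex: a beta-redex


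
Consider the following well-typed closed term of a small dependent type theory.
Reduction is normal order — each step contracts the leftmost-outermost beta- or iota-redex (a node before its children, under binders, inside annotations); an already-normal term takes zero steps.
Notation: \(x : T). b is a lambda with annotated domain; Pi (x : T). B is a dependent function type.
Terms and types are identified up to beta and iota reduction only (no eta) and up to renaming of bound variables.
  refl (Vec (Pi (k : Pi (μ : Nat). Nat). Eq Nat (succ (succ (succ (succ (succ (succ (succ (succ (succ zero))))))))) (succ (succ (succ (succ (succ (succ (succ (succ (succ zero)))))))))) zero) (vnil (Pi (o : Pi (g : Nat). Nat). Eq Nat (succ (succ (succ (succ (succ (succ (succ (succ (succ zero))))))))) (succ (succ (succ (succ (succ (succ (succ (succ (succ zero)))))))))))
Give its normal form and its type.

normal form:
  refl (Vec (Pi (k : Pi (μ : Nat). Nat). Eq Nat (succ (succ (succ (succ (succ (succ (succ (succ (succ zero))))))))) (succ (succ (succ (succ (succ (succ (succ (succ (succ zero)))))))))) zero) (vnil (Pi (o : Pi (g : Nat). Nat). Eq Nat (succ (succ (succ (succ (succ (succ (succ (succ (succ zero))))))))) (succ (succ (succ (succ (succ (succ (succ (succ (succ zero)))))))))))
type:
  Eq (Vec (Pi (k : Pi (μ : Nat). Nat). Eq Nat (succ (succ (succ (succ (succ (succ (succ (succ (succ zero))))))))) (succ (succ (succ (succ (succ (succ (succ (succ (succ zero)))))))))) zero) (vnil (Pi (o : Pi (g : Nat). Nat). Eq Nat (succ (succ (succ (succ (succ (succ (succ (succ (succ zero))))))))) (succ (succ (succ (succ (succ (succ (succ (succ (succ zero))))))))))) (vnil (Pi (y : Pi (s : Nat). Nat). Eq Nat (succ (succ (succ (succ (succ (succ (succ (succ (succ zero))))))))) (succ (succ (succ (succ (succ (succ (succ (succ (succ zero)))))))))))
observation: no redex remains anywhere in the term; it is its own normal form.


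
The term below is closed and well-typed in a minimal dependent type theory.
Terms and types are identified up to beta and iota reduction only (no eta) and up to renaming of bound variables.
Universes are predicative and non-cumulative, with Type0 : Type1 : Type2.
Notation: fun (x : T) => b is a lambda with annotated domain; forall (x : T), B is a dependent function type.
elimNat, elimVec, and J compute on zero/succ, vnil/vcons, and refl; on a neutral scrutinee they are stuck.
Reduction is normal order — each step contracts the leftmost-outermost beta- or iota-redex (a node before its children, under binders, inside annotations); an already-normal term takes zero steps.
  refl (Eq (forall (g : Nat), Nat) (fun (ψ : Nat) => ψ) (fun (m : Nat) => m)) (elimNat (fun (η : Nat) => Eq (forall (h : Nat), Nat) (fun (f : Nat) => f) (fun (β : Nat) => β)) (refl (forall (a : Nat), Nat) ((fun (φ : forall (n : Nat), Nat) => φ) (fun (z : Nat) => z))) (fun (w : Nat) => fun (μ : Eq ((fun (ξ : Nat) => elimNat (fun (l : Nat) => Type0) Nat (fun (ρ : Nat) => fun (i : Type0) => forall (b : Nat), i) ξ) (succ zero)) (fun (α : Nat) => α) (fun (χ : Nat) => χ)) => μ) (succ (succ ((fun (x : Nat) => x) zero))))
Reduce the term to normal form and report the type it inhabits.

normal form:
  refl (Eq (forall (g : Nat), Nat) (fun (ψ : Nat) => ψ) (fun (m : Nat) => m)) (refl (forall (η : Nat), Nat) (fun (h : Nat) => h))
inferred type:
  Eq (Eq (forall (g : Nat), Nat) (fun (ψ : Nat) => ψ) (fun (m : Nat) => m)) (refl (forall (η : Nat), Nat) (fun (h : Nat) => h)) (refl (forall (f : Nat), Nat) (fun (β : Nat) => β))
observation: normalization takes exactly 14 steps under the normal-order strategy.


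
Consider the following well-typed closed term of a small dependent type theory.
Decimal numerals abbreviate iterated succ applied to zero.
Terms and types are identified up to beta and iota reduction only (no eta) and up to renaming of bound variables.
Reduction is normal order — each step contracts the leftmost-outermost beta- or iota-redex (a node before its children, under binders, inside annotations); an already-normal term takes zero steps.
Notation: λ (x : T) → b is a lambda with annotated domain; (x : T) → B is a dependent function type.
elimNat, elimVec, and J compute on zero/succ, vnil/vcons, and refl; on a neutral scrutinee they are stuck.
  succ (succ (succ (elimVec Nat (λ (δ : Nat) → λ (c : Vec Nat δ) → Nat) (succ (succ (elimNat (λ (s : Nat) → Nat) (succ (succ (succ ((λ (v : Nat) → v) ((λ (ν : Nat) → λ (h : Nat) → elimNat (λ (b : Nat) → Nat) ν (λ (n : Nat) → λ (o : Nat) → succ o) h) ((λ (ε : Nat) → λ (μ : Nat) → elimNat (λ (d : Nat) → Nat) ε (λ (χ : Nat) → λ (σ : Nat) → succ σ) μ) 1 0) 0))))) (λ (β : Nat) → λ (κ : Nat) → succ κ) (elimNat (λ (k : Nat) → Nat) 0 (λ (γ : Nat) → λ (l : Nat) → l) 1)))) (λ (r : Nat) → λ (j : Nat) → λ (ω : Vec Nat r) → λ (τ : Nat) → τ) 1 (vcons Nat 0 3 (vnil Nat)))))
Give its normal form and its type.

reduced normal form:
  9
inferred type:
  Nat


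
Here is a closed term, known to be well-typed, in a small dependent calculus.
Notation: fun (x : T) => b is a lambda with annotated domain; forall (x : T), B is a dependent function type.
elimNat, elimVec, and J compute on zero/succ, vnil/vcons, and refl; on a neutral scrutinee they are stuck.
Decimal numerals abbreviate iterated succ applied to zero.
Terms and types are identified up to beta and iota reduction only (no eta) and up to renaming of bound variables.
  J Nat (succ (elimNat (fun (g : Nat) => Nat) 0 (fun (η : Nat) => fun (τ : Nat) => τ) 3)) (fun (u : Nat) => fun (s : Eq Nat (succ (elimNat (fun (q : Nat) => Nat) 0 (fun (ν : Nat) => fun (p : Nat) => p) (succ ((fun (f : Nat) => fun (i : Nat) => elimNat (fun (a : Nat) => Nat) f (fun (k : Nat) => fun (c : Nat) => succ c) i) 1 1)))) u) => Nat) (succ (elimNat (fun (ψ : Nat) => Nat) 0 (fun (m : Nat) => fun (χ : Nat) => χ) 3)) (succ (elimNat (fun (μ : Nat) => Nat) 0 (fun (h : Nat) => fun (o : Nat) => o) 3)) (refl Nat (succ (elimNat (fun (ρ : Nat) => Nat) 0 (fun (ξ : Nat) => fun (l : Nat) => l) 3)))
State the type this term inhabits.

type:
  Nat


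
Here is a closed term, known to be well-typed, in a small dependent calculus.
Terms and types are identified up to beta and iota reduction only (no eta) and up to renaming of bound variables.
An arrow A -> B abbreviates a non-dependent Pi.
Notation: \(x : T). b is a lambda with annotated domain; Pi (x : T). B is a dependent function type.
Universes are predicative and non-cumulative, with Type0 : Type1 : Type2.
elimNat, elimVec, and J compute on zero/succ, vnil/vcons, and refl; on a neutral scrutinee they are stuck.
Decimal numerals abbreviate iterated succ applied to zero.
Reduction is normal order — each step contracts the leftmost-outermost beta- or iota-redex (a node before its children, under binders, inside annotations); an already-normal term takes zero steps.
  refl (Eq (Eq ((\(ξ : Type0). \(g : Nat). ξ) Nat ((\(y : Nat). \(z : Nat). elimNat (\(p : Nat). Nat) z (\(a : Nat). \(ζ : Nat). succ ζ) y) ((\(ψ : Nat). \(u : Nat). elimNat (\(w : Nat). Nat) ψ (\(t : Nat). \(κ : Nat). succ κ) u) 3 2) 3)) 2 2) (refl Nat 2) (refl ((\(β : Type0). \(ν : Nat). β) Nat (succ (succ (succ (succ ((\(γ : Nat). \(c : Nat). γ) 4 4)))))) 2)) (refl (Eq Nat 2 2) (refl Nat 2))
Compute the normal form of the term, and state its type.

normal form:
  refl (Eq (Eq Nat 2 2) (refl Nat 2) (refl Nat 2)) (refl (Eq Nat 2 2) (refl Nat 2))
type:
  Eq (Eq (Eq Nat 2 2) (refl Nat 2) (refl Nat 2)) (refl (Eq Nat 2 2) (refl Nat 2)) (refl (Eq Nat 2 2) (refl Nat 2))
observation: the term reaches its normal form after 4 normal-order steps.


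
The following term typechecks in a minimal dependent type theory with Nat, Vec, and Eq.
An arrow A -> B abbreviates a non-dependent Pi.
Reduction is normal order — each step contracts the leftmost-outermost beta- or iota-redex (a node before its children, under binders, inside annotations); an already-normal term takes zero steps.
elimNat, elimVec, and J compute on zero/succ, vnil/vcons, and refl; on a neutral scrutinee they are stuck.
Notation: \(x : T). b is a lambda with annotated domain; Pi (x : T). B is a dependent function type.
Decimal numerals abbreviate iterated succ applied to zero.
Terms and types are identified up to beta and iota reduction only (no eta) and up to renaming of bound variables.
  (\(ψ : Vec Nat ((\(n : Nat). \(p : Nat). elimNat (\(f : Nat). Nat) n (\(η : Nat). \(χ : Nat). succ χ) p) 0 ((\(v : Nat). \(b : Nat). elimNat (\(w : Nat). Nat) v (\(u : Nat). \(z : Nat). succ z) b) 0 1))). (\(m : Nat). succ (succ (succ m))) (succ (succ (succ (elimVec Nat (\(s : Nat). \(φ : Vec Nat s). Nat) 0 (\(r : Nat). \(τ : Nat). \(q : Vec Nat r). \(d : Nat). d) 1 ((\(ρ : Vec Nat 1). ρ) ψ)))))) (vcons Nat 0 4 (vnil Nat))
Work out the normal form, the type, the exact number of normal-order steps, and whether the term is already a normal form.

resulting normal form:
  6
inferred type:
  Nat
normal-order step count: 9
started in normal form: no
first redex: a beta-redex


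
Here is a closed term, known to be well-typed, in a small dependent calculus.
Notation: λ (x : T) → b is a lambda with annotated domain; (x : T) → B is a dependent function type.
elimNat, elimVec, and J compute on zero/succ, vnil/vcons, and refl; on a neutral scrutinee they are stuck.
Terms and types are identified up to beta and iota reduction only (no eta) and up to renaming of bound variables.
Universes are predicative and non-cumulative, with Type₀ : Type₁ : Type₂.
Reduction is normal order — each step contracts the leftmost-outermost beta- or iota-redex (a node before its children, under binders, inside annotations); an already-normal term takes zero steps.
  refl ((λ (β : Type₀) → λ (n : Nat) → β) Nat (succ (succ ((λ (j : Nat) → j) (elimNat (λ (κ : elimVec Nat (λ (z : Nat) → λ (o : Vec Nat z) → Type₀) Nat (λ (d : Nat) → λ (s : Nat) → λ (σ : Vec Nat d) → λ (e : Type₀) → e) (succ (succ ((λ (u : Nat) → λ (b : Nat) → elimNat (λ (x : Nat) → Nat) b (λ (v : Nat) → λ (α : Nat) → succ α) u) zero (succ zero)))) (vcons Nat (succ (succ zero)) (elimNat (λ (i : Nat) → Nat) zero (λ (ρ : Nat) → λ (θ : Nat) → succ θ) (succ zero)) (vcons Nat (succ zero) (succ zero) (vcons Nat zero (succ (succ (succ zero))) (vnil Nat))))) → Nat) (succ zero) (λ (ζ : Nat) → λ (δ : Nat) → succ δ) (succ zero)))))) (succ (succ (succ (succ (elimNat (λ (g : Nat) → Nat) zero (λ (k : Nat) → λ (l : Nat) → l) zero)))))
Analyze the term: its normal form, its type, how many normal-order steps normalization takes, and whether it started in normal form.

normal form:
  refl Nat (succ (succ (succ (succ zero))))
the term's type:
  Eq Nat (succ (succ (succ (succ zero)))) (succ (succ (succ (succ zero))))
normal-order step count: 3
term was already normal: no
first redex: a beta-redex


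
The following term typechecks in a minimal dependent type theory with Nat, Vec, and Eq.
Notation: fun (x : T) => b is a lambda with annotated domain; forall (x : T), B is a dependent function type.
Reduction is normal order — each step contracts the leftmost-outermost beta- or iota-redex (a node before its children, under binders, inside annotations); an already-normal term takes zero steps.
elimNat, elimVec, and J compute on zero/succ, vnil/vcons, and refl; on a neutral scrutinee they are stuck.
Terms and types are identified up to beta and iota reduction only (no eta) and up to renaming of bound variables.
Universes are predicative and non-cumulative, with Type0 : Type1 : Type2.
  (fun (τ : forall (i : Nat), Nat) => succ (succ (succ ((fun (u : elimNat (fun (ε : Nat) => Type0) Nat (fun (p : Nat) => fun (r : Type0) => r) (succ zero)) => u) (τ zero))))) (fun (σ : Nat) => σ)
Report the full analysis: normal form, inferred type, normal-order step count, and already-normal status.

normal form:
  succ (succ (succ zero))
the term's type:
  Nat
steps to reach normal form (normal order): 3
term was already normal: no
first contracted redex: a beta-redex


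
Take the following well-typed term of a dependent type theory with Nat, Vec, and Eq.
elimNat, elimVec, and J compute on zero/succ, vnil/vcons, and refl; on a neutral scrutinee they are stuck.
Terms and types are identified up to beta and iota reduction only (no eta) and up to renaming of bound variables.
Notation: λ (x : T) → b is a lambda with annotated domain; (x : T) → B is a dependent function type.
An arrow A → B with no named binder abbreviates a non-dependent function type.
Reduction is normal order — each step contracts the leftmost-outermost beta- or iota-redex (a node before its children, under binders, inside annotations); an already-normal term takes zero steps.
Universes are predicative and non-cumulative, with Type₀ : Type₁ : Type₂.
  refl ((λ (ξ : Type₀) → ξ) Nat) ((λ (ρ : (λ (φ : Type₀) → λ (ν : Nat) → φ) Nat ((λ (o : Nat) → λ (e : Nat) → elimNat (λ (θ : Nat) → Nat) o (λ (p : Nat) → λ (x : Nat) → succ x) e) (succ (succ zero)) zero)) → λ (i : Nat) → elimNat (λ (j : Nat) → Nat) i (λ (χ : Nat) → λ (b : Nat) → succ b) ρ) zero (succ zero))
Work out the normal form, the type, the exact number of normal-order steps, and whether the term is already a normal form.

reduced normal form:
  refl Nat (succ zero)
type:
  Eq Nat (succ zero) (succ zero)
reduction steps (normal order): 4
term was already normal: no
first redex: a beta-redex


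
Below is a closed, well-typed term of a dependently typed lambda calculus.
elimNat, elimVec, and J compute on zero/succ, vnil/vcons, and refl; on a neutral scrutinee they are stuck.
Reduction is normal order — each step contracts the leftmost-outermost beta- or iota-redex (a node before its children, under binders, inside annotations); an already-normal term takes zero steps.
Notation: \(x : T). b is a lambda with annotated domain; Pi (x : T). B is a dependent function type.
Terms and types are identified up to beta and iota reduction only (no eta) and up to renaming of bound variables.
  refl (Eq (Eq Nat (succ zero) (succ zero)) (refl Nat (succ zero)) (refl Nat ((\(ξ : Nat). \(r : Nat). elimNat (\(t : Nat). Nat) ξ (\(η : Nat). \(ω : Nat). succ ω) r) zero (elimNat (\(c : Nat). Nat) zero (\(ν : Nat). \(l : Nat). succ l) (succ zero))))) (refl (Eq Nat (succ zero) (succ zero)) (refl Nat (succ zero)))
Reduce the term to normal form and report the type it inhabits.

reduced normal form:
  refl (Eq (Eq Nat (succ zero) (succ zero)) (refl Nat (succ zero)) (refl Nat (succ zero))) (refl (Eq Nat (succ zero) (succ zero)) (refl Nat (succ zero)))
the term's type:
  Eq (Eq (Eq Nat (succ zero) (succ zero)) (refl Nat (succ zero)) (refl Nat (succ zero))) (refl (Eq Nat (succ zero) (succ zero)) (refl Nat (succ zero))) (refl (Eq Nat (succ zero) (succ zero)) (refl Nat (succ zero)))
observation: the first redex contracted is a beta-redex; the normal form is reached in 10 normal-order steps.


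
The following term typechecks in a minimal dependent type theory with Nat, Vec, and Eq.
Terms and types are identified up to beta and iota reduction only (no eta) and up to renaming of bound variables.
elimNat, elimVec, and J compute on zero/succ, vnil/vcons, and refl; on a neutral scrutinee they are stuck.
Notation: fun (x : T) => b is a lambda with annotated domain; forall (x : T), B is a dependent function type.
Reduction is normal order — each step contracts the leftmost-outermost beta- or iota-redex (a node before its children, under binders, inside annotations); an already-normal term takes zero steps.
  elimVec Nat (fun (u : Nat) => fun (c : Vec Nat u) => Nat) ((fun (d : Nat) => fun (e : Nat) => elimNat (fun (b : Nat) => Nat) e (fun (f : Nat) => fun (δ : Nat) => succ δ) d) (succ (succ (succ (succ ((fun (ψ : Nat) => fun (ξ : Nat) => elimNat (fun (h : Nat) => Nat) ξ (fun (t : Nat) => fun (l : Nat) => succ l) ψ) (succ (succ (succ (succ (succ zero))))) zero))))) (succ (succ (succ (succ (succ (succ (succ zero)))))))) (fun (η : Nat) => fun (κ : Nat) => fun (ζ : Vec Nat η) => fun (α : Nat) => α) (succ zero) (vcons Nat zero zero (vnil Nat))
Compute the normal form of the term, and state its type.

reduced normal form:
  succ (succ (succ (succ (succ (succ (succ (succ (succ (succ (succ (succ (succ (succ (succ (succ zero)))))))))))))))
type:
  Nat


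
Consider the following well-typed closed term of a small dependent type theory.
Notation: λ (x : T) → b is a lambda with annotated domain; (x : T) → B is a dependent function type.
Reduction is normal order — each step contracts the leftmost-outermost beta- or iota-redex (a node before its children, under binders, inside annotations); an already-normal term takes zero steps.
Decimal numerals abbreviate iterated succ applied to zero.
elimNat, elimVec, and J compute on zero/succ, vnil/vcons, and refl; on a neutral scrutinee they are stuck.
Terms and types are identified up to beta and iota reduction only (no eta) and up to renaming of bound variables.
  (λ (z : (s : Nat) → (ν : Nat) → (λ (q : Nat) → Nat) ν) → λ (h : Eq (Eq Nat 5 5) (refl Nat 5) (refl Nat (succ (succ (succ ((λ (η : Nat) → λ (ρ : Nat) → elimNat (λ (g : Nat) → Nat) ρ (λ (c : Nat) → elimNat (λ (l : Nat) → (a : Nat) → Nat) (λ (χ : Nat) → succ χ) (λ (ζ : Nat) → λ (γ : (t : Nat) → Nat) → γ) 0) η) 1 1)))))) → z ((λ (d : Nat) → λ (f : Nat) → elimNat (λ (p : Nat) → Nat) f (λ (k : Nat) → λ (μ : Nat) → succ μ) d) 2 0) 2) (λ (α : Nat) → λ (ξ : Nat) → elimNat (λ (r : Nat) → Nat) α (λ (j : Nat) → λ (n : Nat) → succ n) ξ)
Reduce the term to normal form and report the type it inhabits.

normal form:
  λ (z : Eq (Eq Nat 5 5) (refl Nat 5) (refl Nat 5)) → 4
inferred type:
  (z : Eq (Eq Nat 5 5) (refl Nat 5) (refl Nat 5)) → Nat
observation: reduction starts at a beta-redex, and 26 normal-order steps reach the normal form.


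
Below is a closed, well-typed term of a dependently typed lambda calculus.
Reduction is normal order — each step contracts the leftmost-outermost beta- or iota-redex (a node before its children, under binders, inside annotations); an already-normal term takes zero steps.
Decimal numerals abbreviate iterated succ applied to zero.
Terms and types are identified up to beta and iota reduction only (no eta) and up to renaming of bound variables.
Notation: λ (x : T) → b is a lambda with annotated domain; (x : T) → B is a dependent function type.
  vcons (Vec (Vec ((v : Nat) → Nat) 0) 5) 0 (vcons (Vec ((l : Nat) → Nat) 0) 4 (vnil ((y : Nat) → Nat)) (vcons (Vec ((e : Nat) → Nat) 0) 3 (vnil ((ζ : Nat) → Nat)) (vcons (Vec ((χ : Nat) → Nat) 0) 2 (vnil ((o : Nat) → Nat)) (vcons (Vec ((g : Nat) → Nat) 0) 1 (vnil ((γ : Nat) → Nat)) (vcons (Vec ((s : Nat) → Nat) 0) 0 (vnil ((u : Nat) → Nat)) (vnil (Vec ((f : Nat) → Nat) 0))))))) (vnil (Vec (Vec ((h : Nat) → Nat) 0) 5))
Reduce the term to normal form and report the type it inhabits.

resulting normal form:
  vcons (Vec (Vec ((v : Nat) → Nat) 0) 5) 0 (vcons (Vec ((l : Nat) → Nat) 0) 4 (vnil ((y : Nat) → Nat)) (vcons (Vec ((e : Nat) → Nat) 0) 3 (vnil ((ζ : Nat) → Nat)) (vcons (Vec ((χ : Nat) → Nat) 0) 2 (vnil ((o : Nat) → Nat)) (vcons (Vec ((g : Nat) → Nat) 0) 1 (vnil ((γ : Nat) → Nat)) (vcons (Vec ((s : Nat) → Nat) 0) 0 (vnil ((u : Nat) → Nat)) (vnil (Vec ((f : Nat) → Nat) 0))))))) (vnil (Vec (Vec ((h : Nat) → Nat) 0) 5))
the term's type:
  Vec (Vec (Vec ((v : Nat) → Nat) 0) 5) 1
observation: no redex remains anywhere in the term; it is its own normal form.


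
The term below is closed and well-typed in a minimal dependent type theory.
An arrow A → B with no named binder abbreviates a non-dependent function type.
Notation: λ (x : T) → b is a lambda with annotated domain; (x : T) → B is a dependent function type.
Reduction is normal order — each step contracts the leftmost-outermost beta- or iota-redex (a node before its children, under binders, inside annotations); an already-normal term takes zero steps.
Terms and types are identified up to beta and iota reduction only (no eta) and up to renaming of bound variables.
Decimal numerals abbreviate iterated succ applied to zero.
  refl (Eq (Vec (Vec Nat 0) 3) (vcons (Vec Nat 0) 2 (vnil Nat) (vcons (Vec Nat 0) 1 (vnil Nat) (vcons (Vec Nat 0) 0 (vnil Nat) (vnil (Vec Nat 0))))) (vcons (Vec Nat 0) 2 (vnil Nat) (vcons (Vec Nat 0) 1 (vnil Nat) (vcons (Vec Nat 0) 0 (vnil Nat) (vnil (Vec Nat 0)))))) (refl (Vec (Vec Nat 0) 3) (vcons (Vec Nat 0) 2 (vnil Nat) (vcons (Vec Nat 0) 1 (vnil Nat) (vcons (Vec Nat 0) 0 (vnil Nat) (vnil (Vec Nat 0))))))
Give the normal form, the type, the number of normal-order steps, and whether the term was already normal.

resulting normal form:
  refl (Eq (Vec (Vec Nat 0) 3) (vcons (Vec Nat 0) 2 (vnil Nat) (vcons (Vec Nat 0) 1 (vnil Nat) (vcons (Vec Nat 0) 0 (vnil Nat) (vnil (Vec Nat 0))))) (vcons (Vec Nat 0) 2 (vnil Nat) (vcons (Vec Nat 0) 1 (vnil Nat) (vcons (Vec Nat 0) 0 (vnil Nat) (vnil (Vec Nat 0)))))) (refl (Vec (Vec Nat 0) 3) (vcons (Vec Nat 0) 2 (vnil Nat) (vcons (Vec Nat 0) 1 (vnil Nat) (vcons (Vec Nat 0) 0 (vnil Nat) (vnil (Vec Nat 0))))))
type:
  Eq (Eq (Vec (Vec Nat 0) 3) (vcons (Vec Nat 0) 2 (vnil Nat) (vcons (Vec Nat 0) 1 (vnil Nat) (vcons (Vec Nat 0) 0 (vnil Nat) (vnil (Vec Nat 0))))) (vcons (Vec Nat 0) 2 (vnil Nat) (vcons (Vec Nat 0) 1 (vnil Nat) (vcons (Vec Nat 0) 0 (vnil Nat) (vnil (Vec Nat 0)))))) (refl (Vec (Vec Nat 0) 3) (vcons (Vec Nat 0) 2 (vnil Nat) (vcons (Vec Nat 0) 1 (vnil Nat) (vcons (Vec Nat 0) 0 (vnil Nat) (vnil (Vec Nat 0)))))) (refl (Vec (Vec Nat 0) 3) (vcons (Vec Nat 0) 2 (vnil Nat) (vcons (Vec Nat 0) 1 (vnil Nat) (vcons (Vec Nat 0) 0 (vnil Nat) (vnil (Vec Nat 0))))))
steps to reach normal form (normal order): 0
started in normal form: yes


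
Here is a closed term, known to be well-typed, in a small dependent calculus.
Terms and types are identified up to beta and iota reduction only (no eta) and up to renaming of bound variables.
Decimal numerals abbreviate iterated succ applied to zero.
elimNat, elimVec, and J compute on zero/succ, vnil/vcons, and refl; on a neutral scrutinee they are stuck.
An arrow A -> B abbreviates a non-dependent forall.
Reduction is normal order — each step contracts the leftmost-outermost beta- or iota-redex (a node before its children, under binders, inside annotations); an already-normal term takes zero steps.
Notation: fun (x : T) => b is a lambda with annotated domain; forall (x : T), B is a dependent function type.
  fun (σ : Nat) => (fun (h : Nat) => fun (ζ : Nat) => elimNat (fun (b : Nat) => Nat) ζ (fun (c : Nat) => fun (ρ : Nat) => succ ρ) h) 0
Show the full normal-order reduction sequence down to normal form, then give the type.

normal-order reduction:
  fun (σ : Nat) => (fun (h : Nat) => fun (ζ : Nat) => elimNat (fun (b : Nat) => Nat) ζ (fun (c : Nat) => fun (ρ : Nat) => succ ρ) h) 0
  ~> fun (σ : Nat) => fun (h : Nat) => elimNat (fun (ζ : Nat) => Nat) h (fun (b : Nat) => fun (c : Nat) => succ c) 0
  ~> fun (σ : Nat) => fun (h : Nat) => h
inferred type:
  Nat -> Nat -> Nat


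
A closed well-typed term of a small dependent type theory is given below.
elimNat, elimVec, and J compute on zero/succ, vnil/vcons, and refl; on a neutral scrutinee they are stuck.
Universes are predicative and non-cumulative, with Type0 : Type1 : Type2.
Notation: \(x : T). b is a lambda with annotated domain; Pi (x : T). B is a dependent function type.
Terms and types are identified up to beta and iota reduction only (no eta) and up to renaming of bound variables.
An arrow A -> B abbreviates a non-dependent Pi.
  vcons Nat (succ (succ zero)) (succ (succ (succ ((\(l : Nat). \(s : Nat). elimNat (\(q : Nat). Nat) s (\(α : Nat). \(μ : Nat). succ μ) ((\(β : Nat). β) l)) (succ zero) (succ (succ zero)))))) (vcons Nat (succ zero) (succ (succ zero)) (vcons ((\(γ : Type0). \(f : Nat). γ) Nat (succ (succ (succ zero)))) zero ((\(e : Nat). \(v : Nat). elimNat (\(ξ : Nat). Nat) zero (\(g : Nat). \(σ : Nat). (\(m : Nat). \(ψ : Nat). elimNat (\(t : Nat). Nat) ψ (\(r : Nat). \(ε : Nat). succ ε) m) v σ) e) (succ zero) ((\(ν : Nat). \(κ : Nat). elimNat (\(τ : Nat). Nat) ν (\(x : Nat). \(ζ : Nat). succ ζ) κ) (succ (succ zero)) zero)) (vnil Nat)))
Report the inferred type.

type:
  Vec Nat (succ (succ (succ zero)))
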